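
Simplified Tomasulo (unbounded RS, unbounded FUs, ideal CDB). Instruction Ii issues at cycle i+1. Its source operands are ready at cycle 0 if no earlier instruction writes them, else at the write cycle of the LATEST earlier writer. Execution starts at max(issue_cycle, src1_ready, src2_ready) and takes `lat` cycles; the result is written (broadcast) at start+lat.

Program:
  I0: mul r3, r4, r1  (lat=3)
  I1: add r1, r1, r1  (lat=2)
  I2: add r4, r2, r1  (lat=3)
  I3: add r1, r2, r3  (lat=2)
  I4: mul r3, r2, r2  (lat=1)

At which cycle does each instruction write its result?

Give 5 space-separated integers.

Answer: 4 4 7 6 6

Derivation:
I0 mul r3: issue@1 deps=(None,None) exec_start@1 write@4
I1 add r1: issue@2 deps=(None,None) exec_start@2 write@4
I2 add r4: issue@3 deps=(None,1) exec_start@4 write@7
I3 add r1: issue@4 deps=(None,0) exec_start@4 write@6
I4 mul r3: issue@5 deps=(None,None) exec_start@5 write@6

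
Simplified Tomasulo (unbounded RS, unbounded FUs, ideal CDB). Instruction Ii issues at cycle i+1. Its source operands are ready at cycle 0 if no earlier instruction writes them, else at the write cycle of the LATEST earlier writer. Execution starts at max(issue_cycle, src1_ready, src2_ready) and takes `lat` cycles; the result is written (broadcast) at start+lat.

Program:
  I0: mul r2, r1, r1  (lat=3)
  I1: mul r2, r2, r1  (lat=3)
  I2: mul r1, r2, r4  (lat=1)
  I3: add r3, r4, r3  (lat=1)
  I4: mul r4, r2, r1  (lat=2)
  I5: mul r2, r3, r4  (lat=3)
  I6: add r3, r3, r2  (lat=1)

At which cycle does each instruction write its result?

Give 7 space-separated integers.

Answer: 4 7 8 5 10 13 14

Derivation:
I0 mul r2: issue@1 deps=(None,None) exec_start@1 write@4
I1 mul r2: issue@2 deps=(0,None) exec_start@4 write@7
I2 mul r1: issue@3 deps=(1,None) exec_start@7 write@8
I3 add r3: issue@4 deps=(None,None) exec_start@4 write@5
I4 mul r4: issue@5 deps=(1,2) exec_start@8 write@10
I5 mul r2: issue@6 deps=(3,4) exec_start@10 write@13
I6 add r3: issue@7 deps=(3,5) exec_start@13 write@14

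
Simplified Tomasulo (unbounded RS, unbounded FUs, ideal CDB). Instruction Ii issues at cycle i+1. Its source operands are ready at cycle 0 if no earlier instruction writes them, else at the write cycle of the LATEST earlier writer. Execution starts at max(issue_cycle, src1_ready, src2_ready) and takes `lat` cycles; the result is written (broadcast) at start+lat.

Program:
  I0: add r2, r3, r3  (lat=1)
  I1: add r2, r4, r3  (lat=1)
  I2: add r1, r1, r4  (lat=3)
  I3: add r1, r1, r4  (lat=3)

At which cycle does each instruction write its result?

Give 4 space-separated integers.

I0 add r2: issue@1 deps=(None,None) exec_start@1 write@2
I1 add r2: issue@2 deps=(None,None) exec_start@2 write@3
I2 add r1: issue@3 deps=(None,None) exec_start@3 write@6
I3 add r1: issue@4 deps=(2,None) exec_start@6 write@9

Answer: 2 3 6 9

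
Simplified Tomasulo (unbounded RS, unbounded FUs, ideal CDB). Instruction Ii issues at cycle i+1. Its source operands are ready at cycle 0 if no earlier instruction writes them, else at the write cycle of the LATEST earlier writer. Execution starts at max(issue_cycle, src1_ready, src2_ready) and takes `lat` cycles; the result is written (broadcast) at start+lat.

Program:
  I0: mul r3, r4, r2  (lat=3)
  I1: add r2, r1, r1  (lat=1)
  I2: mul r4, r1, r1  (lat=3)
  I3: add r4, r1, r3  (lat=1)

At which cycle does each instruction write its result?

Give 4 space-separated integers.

Answer: 4 3 6 5

Derivation:
I0 mul r3: issue@1 deps=(None,None) exec_start@1 write@4
I1 add r2: issue@2 deps=(None,None) exec_start@2 write@3
I2 mul r4: issue@3 deps=(None,None) exec_start@3 write@6
I3 add r4: issue@4 deps=(None,0) exec_start@4 write@5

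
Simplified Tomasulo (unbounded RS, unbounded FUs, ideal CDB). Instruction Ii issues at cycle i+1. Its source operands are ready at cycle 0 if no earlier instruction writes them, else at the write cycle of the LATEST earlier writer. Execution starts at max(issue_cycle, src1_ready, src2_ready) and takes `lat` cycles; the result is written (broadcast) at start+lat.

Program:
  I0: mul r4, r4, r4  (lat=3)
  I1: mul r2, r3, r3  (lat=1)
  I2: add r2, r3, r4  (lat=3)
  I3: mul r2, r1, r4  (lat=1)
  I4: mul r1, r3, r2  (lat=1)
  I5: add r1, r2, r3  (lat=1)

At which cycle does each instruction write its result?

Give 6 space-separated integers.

I0 mul r4: issue@1 deps=(None,None) exec_start@1 write@4
I1 mul r2: issue@2 deps=(None,None) exec_start@2 write@3
I2 add r2: issue@3 deps=(None,0) exec_start@4 write@7
I3 mul r2: issue@4 deps=(None,0) exec_start@4 write@5
I4 mul r1: issue@5 deps=(None,3) exec_start@5 write@6
I5 add r1: issue@6 deps=(3,None) exec_start@6 write@7

Answer: 4 3 7 5 6 7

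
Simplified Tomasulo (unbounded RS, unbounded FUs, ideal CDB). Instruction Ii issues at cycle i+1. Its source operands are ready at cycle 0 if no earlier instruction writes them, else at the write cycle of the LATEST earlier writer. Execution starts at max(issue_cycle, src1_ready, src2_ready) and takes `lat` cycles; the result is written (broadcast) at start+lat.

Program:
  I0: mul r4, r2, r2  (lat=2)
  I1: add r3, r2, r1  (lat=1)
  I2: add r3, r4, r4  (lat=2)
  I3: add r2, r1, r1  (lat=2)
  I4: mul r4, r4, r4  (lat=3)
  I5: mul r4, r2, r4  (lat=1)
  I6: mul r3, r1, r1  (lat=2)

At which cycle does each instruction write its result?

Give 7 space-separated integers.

I0 mul r4: issue@1 deps=(None,None) exec_start@1 write@3
I1 add r3: issue@2 deps=(None,None) exec_start@2 write@3
I2 add r3: issue@3 deps=(0,0) exec_start@3 write@5
I3 add r2: issue@4 deps=(None,None) exec_start@4 write@6
I4 mul r4: issue@5 deps=(0,0) exec_start@5 write@8
I5 mul r4: issue@6 deps=(3,4) exec_start@8 write@9
I6 mul r3: issue@7 deps=(None,None) exec_start@7 write@9

Answer: 3 3 5 6 8 9 9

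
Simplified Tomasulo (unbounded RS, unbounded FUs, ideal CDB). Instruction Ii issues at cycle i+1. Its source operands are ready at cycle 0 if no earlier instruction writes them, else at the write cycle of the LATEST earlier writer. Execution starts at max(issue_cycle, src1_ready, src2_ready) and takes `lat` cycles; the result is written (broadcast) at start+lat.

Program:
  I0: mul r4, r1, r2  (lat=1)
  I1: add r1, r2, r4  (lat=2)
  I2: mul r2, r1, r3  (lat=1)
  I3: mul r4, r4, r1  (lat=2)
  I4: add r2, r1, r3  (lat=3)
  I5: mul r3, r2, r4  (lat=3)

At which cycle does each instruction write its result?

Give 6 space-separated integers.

Answer: 2 4 5 6 8 11

Derivation:
I0 mul r4: issue@1 deps=(None,None) exec_start@1 write@2
I1 add r1: issue@2 deps=(None,0) exec_start@2 write@4
I2 mul r2: issue@3 deps=(1,None) exec_start@4 write@5
I3 mul r4: issue@4 deps=(0,1) exec_start@4 write@6
I4 add r2: issue@5 deps=(1,None) exec_start@5 write@8
I5 mul r3: issue@6 deps=(4,3) exec_start@8 write@11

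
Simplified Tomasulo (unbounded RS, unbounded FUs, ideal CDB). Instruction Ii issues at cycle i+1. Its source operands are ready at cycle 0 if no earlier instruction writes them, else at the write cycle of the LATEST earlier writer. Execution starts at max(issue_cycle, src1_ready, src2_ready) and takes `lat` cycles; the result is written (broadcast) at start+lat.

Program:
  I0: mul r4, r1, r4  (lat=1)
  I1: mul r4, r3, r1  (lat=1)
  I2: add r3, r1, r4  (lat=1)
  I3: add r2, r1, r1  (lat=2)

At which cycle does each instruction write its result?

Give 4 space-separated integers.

I0 mul r4: issue@1 deps=(None,None) exec_start@1 write@2
I1 mul r4: issue@2 deps=(None,None) exec_start@2 write@3
I2 add r3: issue@3 deps=(None,1) exec_start@3 write@4
I3 add r2: issue@4 deps=(None,None) exec_start@4 write@6

Answer: 2 3 4 6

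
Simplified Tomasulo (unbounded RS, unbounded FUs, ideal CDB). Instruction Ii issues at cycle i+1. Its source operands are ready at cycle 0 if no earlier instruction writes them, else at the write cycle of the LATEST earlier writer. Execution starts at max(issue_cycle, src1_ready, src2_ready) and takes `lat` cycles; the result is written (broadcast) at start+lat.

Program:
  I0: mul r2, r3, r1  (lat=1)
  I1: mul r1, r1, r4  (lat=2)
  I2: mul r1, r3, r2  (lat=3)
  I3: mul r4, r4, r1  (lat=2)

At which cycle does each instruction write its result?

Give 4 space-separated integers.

I0 mul r2: issue@1 deps=(None,None) exec_start@1 write@2
I1 mul r1: issue@2 deps=(None,None) exec_start@2 write@4
I2 mul r1: issue@3 deps=(None,0) exec_start@3 write@6
I3 mul r4: issue@4 deps=(None,2) exec_start@6 write@8

Answer: 2 4 6 8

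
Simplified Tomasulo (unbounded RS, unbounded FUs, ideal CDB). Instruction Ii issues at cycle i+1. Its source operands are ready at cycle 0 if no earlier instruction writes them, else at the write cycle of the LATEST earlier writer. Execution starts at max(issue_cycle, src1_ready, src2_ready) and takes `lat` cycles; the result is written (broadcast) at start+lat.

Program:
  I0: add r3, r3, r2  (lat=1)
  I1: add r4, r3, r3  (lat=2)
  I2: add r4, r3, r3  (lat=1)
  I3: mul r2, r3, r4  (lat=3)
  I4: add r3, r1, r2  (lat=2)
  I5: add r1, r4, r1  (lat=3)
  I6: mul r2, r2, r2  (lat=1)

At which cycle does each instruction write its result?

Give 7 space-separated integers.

I0 add r3: issue@1 deps=(None,None) exec_start@1 write@2
I1 add r4: issue@2 deps=(0,0) exec_start@2 write@4
I2 add r4: issue@3 deps=(0,0) exec_start@3 write@4
I3 mul r2: issue@4 deps=(0,2) exec_start@4 write@7
I4 add r3: issue@5 deps=(None,3) exec_start@7 write@9
I5 add r1: issue@6 deps=(2,None) exec_start@6 write@9
I6 mul r2: issue@7 deps=(3,3) exec_start@7 write@8

Answer: 2 4 4 7 9 9 8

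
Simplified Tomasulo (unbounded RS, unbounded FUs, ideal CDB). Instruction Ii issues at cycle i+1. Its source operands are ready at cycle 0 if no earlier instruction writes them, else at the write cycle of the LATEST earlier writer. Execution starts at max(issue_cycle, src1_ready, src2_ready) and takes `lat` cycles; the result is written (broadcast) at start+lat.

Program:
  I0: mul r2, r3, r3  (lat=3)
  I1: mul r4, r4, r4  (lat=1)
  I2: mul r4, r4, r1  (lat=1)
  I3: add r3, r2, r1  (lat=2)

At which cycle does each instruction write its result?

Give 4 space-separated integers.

I0 mul r2: issue@1 deps=(None,None) exec_start@1 write@4
I1 mul r4: issue@2 deps=(None,None) exec_start@2 write@3
I2 mul r4: issue@3 deps=(1,None) exec_start@3 write@4
I3 add r3: issue@4 deps=(0,None) exec_start@4 write@6

Answer: 4 3 4 6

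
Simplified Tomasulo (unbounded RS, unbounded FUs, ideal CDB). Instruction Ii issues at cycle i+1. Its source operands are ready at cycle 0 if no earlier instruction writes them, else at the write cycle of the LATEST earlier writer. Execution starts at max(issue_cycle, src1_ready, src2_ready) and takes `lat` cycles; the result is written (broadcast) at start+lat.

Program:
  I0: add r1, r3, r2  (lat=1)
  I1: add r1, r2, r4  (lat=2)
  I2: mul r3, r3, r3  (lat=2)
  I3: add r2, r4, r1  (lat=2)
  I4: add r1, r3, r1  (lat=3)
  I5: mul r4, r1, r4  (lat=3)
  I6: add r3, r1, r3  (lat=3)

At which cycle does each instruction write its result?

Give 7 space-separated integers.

Answer: 2 4 5 6 8 11 11

Derivation:
I0 add r1: issue@1 deps=(None,None) exec_start@1 write@2
I1 add r1: issue@2 deps=(None,None) exec_start@2 write@4
I2 mul r3: issue@3 deps=(None,None) exec_start@3 write@5
I3 add r2: issue@4 deps=(None,1) exec_start@4 write@6
I4 add r1: issue@5 deps=(2,1) exec_start@5 write@8
I5 mul r4: issue@6 deps=(4,None) exec_start@8 write@11
I6 add r3: issue@7 deps=(4,2) exec_start@8 write@11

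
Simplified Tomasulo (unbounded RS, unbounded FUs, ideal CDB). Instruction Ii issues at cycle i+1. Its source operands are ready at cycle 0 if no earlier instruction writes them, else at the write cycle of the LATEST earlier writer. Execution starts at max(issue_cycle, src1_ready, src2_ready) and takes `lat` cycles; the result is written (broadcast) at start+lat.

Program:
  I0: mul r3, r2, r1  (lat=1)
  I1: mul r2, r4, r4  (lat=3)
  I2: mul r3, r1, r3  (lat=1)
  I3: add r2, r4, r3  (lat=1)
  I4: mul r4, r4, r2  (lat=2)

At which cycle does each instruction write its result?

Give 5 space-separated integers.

Answer: 2 5 4 5 7

Derivation:
I0 mul r3: issue@1 deps=(None,None) exec_start@1 write@2
I1 mul r2: issue@2 deps=(None,None) exec_start@2 write@5
I2 mul r3: issue@3 deps=(None,0) exec_start@3 write@4
I3 add r2: issue@4 deps=(None,2) exec_start@4 write@5
I4 mul r4: issue@5 deps=(None,3) exec_start@5 write@7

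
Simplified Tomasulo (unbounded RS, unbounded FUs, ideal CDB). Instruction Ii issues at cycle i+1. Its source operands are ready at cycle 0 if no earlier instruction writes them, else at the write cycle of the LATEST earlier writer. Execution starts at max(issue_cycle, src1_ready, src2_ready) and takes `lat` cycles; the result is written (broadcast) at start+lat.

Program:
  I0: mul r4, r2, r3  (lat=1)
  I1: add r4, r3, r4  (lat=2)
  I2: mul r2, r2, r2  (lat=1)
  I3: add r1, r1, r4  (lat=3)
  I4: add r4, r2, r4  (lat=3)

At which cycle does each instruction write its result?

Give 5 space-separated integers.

Answer: 2 4 4 7 8

Derivation:
I0 mul r4: issue@1 deps=(None,None) exec_start@1 write@2
I1 add r4: issue@2 deps=(None,0) exec_start@2 write@4
I2 mul r2: issue@3 deps=(None,None) exec_start@3 write@4
I3 add r1: issue@4 deps=(None,1) exec_start@4 write@7
I4 add r4: issue@5 deps=(2,1) exec_start@5 write@8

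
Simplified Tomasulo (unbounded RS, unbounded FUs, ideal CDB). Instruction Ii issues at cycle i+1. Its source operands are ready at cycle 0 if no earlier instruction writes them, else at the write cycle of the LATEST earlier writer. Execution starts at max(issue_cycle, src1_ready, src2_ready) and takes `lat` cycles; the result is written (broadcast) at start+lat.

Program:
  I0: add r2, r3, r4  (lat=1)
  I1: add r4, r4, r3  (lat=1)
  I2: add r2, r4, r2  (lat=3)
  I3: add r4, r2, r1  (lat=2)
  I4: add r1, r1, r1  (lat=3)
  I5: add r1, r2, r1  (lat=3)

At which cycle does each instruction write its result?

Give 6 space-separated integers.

I0 add r2: issue@1 deps=(None,None) exec_start@1 write@2
I1 add r4: issue@2 deps=(None,None) exec_start@2 write@3
I2 add r2: issue@3 deps=(1,0) exec_start@3 write@6
I3 add r4: issue@4 deps=(2,None) exec_start@6 write@8
I4 add r1: issue@5 deps=(None,None) exec_start@5 write@8
I5 add r1: issue@6 deps=(2,4) exec_start@8 write@11

Answer: 2 3 6 8 8 11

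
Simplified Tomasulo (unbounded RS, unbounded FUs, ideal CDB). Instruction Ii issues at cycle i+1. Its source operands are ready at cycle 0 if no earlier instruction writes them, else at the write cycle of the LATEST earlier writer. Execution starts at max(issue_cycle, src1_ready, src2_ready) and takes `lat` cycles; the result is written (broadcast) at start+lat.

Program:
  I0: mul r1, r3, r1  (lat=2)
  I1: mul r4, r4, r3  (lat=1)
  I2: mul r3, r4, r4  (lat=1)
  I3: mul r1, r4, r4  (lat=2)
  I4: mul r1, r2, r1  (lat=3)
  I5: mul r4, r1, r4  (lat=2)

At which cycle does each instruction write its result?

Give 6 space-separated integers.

I0 mul r1: issue@1 deps=(None,None) exec_start@1 write@3
I1 mul r4: issue@2 deps=(None,None) exec_start@2 write@3
I2 mul r3: issue@3 deps=(1,1) exec_start@3 write@4
I3 mul r1: issue@4 deps=(1,1) exec_start@4 write@6
I4 mul r1: issue@5 deps=(None,3) exec_start@6 write@9
I5 mul r4: issue@6 deps=(4,1) exec_start@9 write@11

Answer: 3 3 4 6 9 11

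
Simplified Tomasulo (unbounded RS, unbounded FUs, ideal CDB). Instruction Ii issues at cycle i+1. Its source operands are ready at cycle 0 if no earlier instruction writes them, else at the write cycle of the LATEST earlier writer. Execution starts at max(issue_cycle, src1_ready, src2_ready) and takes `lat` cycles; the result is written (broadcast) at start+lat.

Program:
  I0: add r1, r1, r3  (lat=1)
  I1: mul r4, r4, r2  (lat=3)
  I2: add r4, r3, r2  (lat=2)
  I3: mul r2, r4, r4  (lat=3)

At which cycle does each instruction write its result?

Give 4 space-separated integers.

I0 add r1: issue@1 deps=(None,None) exec_start@1 write@2
I1 mul r4: issue@2 deps=(None,None) exec_start@2 write@5
I2 add r4: issue@3 deps=(None,None) exec_start@3 write@5
I3 mul r2: issue@4 deps=(2,2) exec_start@5 write@8

Answer: 2 5 5 8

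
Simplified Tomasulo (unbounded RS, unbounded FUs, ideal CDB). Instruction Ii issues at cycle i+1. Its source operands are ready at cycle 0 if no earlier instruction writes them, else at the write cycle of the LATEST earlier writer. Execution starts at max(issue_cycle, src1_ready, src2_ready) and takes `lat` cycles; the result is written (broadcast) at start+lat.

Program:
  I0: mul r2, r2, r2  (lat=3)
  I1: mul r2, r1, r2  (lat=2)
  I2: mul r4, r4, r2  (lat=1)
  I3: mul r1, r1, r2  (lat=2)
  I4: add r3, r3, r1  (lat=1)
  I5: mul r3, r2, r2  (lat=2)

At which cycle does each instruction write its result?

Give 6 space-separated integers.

Answer: 4 6 7 8 9 8

Derivation:
I0 mul r2: issue@1 deps=(None,None) exec_start@1 write@4
I1 mul r2: issue@2 deps=(None,0) exec_start@4 write@6
I2 mul r4: issue@3 deps=(None,1) exec_start@6 write@7
I3 mul r1: issue@4 deps=(None,1) exec_start@6 write@8
I4 add r3: issue@5 deps=(None,3) exec_start@8 write@9
I5 mul r3: issue@6 deps=(1,1) exec_start@6 write@8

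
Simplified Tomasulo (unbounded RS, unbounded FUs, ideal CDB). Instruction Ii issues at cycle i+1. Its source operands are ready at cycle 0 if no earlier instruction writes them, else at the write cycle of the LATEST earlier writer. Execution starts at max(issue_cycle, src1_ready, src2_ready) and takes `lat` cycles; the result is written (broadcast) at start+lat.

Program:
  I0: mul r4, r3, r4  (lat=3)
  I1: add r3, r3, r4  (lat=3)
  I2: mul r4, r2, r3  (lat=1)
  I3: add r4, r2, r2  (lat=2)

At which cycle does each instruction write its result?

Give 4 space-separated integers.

Answer: 4 7 8 6

Derivation:
I0 mul r4: issue@1 deps=(None,None) exec_start@1 write@4
I1 add r3: issue@2 deps=(None,0) exec_start@4 write@7
I2 mul r4: issue@3 deps=(None,1) exec_start@7 write@8
I3 add r4: issue@4 deps=(None,None) exec_start@4 write@6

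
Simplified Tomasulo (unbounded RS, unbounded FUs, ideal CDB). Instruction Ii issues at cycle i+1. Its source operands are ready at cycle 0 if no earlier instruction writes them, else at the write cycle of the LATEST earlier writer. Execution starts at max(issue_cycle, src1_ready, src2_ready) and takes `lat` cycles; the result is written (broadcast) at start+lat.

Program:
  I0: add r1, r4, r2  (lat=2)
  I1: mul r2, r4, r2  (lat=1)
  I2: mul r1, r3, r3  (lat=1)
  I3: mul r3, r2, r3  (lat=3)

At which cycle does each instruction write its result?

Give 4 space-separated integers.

Answer: 3 3 4 7

Derivation:
I0 add r1: issue@1 deps=(None,None) exec_start@1 write@3
I1 mul r2: issue@2 deps=(None,None) exec_start@2 write@3
I2 mul r1: issue@3 deps=(None,None) exec_start@3 write@4
I3 mul r3: issue@4 deps=(1,None) exec_start@4 write@7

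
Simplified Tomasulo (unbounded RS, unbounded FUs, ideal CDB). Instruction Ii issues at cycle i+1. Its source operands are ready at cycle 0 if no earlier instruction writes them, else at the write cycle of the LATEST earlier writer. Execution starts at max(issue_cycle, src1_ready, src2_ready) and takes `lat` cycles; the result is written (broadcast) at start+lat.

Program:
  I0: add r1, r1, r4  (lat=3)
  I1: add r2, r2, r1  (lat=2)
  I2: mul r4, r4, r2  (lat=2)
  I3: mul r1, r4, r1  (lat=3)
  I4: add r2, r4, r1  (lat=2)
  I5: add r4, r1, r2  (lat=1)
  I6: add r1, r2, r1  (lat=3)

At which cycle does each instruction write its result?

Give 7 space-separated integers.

Answer: 4 6 8 11 13 14 16

Derivation:
I0 add r1: issue@1 deps=(None,None) exec_start@1 write@4
I1 add r2: issue@2 deps=(None,0) exec_start@4 write@6
I2 mul r4: issue@3 deps=(None,1) exec_start@6 write@8
I3 mul r1: issue@4 deps=(2,0) exec_start@8 write@11
I4 add r2: issue@5 deps=(2,3) exec_start@11 write@13
I5 add r4: issue@6 deps=(3,4) exec_start@13 write@14
I6 add r1: issue@7 deps=(4,3) exec_start@13 write@16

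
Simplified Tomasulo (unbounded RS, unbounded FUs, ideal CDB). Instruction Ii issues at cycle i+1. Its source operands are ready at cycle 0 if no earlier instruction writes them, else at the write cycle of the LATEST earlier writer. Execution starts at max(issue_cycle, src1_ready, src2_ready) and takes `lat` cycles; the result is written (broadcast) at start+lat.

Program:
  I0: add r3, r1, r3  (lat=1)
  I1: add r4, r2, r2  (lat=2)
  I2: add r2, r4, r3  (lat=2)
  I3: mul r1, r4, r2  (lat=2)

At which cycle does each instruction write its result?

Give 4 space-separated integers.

I0 add r3: issue@1 deps=(None,None) exec_start@1 write@2
I1 add r4: issue@2 deps=(None,None) exec_start@2 write@4
I2 add r2: issue@3 deps=(1,0) exec_start@4 write@6
I3 mul r1: issue@4 deps=(1,2) exec_start@6 write@8

Answer: 2 4 6 8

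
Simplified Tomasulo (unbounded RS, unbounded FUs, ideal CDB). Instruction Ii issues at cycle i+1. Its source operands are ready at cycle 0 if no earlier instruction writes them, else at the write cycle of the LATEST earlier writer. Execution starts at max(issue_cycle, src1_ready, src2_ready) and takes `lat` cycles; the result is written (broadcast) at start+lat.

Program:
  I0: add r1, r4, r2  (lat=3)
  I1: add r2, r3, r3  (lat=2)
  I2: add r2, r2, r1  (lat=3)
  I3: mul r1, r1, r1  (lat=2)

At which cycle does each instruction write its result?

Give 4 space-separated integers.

Answer: 4 4 7 6

Derivation:
I0 add r1: issue@1 deps=(None,None) exec_start@1 write@4
I1 add r2: issue@2 deps=(None,None) exec_start@2 write@4
I2 add r2: issue@3 deps=(1,0) exec_start@4 write@7
I3 mul r1: issue@4 deps=(0,0) exec_start@4 write@6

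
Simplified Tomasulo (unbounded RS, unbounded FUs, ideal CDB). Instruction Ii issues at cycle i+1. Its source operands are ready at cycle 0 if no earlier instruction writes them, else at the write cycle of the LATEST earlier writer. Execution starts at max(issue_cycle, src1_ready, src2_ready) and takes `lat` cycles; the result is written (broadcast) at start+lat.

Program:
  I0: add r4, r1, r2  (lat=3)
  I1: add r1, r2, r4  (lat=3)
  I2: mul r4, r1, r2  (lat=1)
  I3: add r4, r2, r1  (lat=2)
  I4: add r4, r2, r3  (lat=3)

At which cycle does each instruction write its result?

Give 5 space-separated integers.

I0 add r4: issue@1 deps=(None,None) exec_start@1 write@4
I1 add r1: issue@2 deps=(None,0) exec_start@4 write@7
I2 mul r4: issue@3 deps=(1,None) exec_start@7 write@8
I3 add r4: issue@4 deps=(None,1) exec_start@7 write@9
I4 add r4: issue@5 deps=(None,None) exec_start@5 write@8

Answer: 4 7 8 9 8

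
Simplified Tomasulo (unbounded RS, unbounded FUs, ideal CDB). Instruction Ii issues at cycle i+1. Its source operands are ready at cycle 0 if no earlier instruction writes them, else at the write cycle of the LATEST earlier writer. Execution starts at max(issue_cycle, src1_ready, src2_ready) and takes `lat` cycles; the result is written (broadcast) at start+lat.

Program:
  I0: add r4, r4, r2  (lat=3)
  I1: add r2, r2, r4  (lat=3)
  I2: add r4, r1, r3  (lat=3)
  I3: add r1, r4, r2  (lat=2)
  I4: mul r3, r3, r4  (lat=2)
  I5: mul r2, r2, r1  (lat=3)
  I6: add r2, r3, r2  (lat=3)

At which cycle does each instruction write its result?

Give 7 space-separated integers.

Answer: 4 7 6 9 8 12 15

Derivation:
I0 add r4: issue@1 deps=(None,None) exec_start@1 write@4
I1 add r2: issue@2 deps=(None,0) exec_start@4 write@7
I2 add r4: issue@3 deps=(None,None) exec_start@3 write@6
I3 add r1: issue@4 deps=(2,1) exec_start@7 write@9
I4 mul r3: issue@5 deps=(None,2) exec_start@6 write@8
I5 mul r2: issue@6 deps=(1,3) exec_start@9 write@12
I6 add r2: issue@7 deps=(4,5) exec_start@12 write@15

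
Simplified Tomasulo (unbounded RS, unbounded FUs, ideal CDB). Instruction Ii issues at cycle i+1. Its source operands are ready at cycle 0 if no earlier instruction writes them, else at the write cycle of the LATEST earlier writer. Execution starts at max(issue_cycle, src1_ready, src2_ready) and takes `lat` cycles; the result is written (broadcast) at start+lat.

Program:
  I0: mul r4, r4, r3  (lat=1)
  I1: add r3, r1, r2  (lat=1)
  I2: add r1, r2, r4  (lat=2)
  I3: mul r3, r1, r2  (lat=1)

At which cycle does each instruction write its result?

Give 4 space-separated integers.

Answer: 2 3 5 6

Derivation:
I0 mul r4: issue@1 deps=(None,None) exec_start@1 write@2
I1 add r3: issue@2 deps=(None,None) exec_start@2 write@3
I2 add r1: issue@3 deps=(None,0) exec_start@3 write@5
I3 mul r3: issue@4 deps=(2,None) exec_start@5 write@6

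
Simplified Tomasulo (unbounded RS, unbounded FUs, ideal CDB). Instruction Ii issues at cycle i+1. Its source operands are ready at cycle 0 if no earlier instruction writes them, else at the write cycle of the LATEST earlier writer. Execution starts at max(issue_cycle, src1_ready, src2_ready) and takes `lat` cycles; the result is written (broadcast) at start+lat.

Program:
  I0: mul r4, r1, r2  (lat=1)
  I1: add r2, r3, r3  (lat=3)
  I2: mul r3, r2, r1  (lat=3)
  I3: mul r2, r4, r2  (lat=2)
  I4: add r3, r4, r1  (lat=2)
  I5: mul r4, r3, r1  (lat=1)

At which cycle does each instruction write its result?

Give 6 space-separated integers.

Answer: 2 5 8 7 7 8

Derivation:
I0 mul r4: issue@1 deps=(None,None) exec_start@1 write@2
I1 add r2: issue@2 deps=(None,None) exec_start@2 write@5
I2 mul r3: issue@3 deps=(1,None) exec_start@5 write@8
I3 mul r2: issue@4 deps=(0,1) exec_start@5 write@7
I4 add r3: issue@5 deps=(0,None) exec_start@5 write@7
I5 mul r4: issue@6 deps=(4,None) exec_start@7 write@8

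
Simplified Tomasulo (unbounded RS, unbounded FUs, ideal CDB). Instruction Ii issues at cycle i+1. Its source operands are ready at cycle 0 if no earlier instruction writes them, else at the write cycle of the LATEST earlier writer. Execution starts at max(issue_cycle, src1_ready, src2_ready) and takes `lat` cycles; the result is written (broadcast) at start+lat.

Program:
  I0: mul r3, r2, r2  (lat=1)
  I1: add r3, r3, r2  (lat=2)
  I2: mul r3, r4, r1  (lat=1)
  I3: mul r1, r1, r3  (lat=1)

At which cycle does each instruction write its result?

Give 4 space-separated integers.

I0 mul r3: issue@1 deps=(None,None) exec_start@1 write@2
I1 add r3: issue@2 deps=(0,None) exec_start@2 write@4
I2 mul r3: issue@3 deps=(None,None) exec_start@3 write@4
I3 mul r1: issue@4 deps=(None,2) exec_start@4 write@5

Answer: 2 4 4 5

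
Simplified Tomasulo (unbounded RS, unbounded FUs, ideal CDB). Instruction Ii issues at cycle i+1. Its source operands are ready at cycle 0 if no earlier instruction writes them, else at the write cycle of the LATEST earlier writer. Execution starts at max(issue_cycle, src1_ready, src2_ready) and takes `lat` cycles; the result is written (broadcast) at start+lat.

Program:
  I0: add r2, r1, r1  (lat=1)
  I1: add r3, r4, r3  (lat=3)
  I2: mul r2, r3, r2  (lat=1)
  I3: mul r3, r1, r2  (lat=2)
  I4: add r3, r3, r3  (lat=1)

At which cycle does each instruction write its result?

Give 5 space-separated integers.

Answer: 2 5 6 8 9

Derivation:
I0 add r2: issue@1 deps=(None,None) exec_start@1 write@2
I1 add r3: issue@2 deps=(None,None) exec_start@2 write@5
I2 mul r2: issue@3 deps=(1,0) exec_start@5 write@6
I3 mul r3: issue@4 deps=(None,2) exec_start@6 write@8
I4 add r3: issue@5 deps=(3,3) exec_start@8 write@9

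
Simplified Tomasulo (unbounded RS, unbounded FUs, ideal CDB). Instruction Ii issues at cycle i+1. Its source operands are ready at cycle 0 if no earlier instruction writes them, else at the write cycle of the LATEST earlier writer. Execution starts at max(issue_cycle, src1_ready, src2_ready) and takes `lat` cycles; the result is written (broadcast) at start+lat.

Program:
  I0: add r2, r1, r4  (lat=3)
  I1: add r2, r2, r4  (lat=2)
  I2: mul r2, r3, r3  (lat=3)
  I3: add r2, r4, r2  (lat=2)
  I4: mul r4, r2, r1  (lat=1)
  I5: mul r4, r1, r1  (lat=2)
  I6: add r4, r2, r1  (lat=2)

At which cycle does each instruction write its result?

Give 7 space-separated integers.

I0 add r2: issue@1 deps=(None,None) exec_start@1 write@4
I1 add r2: issue@2 deps=(0,None) exec_start@4 write@6
I2 mul r2: issue@3 deps=(None,None) exec_start@3 write@6
I3 add r2: issue@4 deps=(None,2) exec_start@6 write@8
I4 mul r4: issue@5 deps=(3,None) exec_start@8 write@9
I5 mul r4: issue@6 deps=(None,None) exec_start@6 write@8
I6 add r4: issue@7 deps=(3,None) exec_start@8 write@10

Answer: 4 6 6 8 9 8 10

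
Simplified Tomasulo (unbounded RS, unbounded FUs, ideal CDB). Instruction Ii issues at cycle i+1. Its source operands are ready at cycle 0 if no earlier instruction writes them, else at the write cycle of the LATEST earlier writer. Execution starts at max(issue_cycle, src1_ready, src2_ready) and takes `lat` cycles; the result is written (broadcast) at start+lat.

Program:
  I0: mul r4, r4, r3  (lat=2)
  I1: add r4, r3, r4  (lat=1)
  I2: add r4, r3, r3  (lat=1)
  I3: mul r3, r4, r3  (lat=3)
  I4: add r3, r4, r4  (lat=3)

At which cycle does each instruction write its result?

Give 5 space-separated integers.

Answer: 3 4 4 7 8

Derivation:
I0 mul r4: issue@1 deps=(None,None) exec_start@1 write@3
I1 add r4: issue@2 deps=(None,0) exec_start@3 write@4
I2 add r4: issue@3 deps=(None,None) exec_start@3 write@4
I3 mul r3: issue@4 deps=(2,None) exec_start@4 write@7
I4 add r3: issue@5 deps=(2,2) exec_start@5 write@8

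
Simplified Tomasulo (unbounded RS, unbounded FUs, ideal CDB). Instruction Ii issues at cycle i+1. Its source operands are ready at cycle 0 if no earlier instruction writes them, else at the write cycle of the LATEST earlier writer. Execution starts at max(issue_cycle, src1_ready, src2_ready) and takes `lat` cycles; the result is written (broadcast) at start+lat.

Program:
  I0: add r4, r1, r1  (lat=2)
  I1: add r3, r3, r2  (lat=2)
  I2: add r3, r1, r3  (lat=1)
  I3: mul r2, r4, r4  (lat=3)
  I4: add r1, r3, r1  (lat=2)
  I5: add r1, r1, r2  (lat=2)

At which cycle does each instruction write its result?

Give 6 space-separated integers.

Answer: 3 4 5 7 7 9

Derivation:
I0 add r4: issue@1 deps=(None,None) exec_start@1 write@3
I1 add r3: issue@2 deps=(None,None) exec_start@2 write@4
I2 add r3: issue@3 deps=(None,1) exec_start@4 write@5
I3 mul r2: issue@4 deps=(0,0) exec_start@4 write@7
I4 add r1: issue@5 deps=(2,None) exec_start@5 write@7
I5 add r1: issue@6 deps=(4,3) exec_start@7 write@9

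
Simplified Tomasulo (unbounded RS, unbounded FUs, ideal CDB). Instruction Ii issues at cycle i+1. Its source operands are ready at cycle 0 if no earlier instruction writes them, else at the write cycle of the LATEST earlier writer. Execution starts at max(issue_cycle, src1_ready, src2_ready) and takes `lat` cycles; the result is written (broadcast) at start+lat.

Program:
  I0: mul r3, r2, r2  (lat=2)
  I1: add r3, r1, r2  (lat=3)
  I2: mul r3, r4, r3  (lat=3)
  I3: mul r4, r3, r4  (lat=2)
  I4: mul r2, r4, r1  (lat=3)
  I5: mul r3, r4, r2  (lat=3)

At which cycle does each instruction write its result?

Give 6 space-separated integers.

I0 mul r3: issue@1 deps=(None,None) exec_start@1 write@3
I1 add r3: issue@2 deps=(None,None) exec_start@2 write@5
I2 mul r3: issue@3 deps=(None,1) exec_start@5 write@8
I3 mul r4: issue@4 deps=(2,None) exec_start@8 write@10
I4 mul r2: issue@5 deps=(3,None) exec_start@10 write@13
I5 mul r3: issue@6 deps=(3,4) exec_start@13 write@16

Answer: 3 5 8 10 13 16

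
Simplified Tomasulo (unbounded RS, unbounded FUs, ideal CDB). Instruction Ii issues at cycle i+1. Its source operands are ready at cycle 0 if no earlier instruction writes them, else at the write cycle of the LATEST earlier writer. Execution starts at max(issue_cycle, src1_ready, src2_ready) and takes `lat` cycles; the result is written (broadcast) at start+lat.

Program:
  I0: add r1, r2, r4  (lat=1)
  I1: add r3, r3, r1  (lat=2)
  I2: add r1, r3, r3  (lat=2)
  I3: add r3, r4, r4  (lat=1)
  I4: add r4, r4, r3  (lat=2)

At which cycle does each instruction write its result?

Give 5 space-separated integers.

I0 add r1: issue@1 deps=(None,None) exec_start@1 write@2
I1 add r3: issue@2 deps=(None,0) exec_start@2 write@4
I2 add r1: issue@3 deps=(1,1) exec_start@4 write@6
I3 add r3: issue@4 deps=(None,None) exec_start@4 write@5
I4 add r4: issue@5 deps=(None,3) exec_start@5 write@7

Answer: 2 4 6 5 7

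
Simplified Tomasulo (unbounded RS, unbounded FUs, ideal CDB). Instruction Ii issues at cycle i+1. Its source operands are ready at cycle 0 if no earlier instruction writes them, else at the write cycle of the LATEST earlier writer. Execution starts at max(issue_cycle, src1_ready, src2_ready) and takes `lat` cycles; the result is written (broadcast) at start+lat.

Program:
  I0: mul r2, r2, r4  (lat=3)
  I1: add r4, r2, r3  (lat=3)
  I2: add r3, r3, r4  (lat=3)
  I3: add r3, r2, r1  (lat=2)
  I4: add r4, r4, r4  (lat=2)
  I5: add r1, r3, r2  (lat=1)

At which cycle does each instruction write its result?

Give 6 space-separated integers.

Answer: 4 7 10 6 9 7

Derivation:
I0 mul r2: issue@1 deps=(None,None) exec_start@1 write@4
I1 add r4: issue@2 deps=(0,None) exec_start@4 write@7
I2 add r3: issue@3 deps=(None,1) exec_start@7 write@10
I3 add r3: issue@4 deps=(0,None) exec_start@4 write@6
I4 add r4: issue@5 deps=(1,1) exec_start@7 write@9
I5 add r1: issue@6 deps=(3,0) exec_start@6 write@7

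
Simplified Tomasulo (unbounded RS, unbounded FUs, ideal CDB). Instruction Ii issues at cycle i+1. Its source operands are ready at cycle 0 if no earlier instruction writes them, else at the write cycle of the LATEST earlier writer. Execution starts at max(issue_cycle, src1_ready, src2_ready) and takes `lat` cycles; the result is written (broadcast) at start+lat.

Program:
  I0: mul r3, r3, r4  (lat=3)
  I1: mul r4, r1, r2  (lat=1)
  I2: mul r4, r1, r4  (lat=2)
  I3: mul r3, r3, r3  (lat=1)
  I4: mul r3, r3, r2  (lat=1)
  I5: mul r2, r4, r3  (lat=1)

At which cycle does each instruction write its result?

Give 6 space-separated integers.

I0 mul r3: issue@1 deps=(None,None) exec_start@1 write@4
I1 mul r4: issue@2 deps=(None,None) exec_start@2 write@3
I2 mul r4: issue@3 deps=(None,1) exec_start@3 write@5
I3 mul r3: issue@4 deps=(0,0) exec_start@4 write@5
I4 mul r3: issue@5 deps=(3,None) exec_start@5 write@6
I5 mul r2: issue@6 deps=(2,4) exec_start@6 write@7

Answer: 4 3 5 5 6 7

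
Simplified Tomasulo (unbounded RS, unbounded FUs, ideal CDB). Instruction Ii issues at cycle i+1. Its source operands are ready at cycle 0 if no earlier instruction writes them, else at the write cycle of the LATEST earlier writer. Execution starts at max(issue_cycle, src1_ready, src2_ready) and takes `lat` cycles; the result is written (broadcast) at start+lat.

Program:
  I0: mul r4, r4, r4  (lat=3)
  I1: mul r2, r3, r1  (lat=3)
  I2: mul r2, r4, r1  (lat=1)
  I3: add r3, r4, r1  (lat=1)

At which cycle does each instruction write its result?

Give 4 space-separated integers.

Answer: 4 5 5 5

Derivation:
I0 mul r4: issue@1 deps=(None,None) exec_start@1 write@4
I1 mul r2: issue@2 deps=(None,None) exec_start@2 write@5
I2 mul r2: issue@3 deps=(0,None) exec_start@4 write@5
I3 add r3: issue@4 deps=(0,None) exec_start@4 write@5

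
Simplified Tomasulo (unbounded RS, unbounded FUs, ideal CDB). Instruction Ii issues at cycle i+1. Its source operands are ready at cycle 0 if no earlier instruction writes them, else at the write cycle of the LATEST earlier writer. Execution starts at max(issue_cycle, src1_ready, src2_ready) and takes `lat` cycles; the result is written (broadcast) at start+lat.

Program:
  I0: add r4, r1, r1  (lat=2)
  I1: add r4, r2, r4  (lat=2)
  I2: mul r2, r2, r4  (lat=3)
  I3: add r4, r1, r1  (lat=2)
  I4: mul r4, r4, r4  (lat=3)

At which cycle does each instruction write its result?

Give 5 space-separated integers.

I0 add r4: issue@1 deps=(None,None) exec_start@1 write@3
I1 add r4: issue@2 deps=(None,0) exec_start@3 write@5
I2 mul r2: issue@3 deps=(None,1) exec_start@5 write@8
I3 add r4: issue@4 deps=(None,None) exec_start@4 write@6
I4 mul r4: issue@5 deps=(3,3) exec_start@6 write@9

Answer: 3 5 8 6 9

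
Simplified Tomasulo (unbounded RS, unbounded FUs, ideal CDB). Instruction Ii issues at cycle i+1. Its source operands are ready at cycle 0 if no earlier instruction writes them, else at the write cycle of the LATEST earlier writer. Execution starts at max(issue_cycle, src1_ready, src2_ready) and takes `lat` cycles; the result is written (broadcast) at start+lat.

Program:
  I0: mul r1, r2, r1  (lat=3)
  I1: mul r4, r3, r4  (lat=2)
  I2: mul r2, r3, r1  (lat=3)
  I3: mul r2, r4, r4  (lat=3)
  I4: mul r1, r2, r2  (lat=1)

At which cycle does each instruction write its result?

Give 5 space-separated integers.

I0 mul r1: issue@1 deps=(None,None) exec_start@1 write@4
I1 mul r4: issue@2 deps=(None,None) exec_start@2 write@4
I2 mul r2: issue@3 deps=(None,0) exec_start@4 write@7
I3 mul r2: issue@4 deps=(1,1) exec_start@4 write@7
I4 mul r1: issue@5 deps=(3,3) exec_start@7 write@8

Answer: 4 4 7 7 8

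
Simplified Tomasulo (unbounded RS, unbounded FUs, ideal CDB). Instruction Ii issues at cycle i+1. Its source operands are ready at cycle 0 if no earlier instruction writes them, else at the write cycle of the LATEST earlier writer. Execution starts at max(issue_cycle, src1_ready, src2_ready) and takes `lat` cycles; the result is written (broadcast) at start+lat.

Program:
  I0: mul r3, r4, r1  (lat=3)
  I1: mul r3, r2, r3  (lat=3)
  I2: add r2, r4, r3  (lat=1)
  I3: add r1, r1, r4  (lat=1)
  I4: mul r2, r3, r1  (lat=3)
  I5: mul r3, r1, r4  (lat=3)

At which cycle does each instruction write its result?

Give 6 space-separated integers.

Answer: 4 7 8 5 10 9

Derivation:
I0 mul r3: issue@1 deps=(None,None) exec_start@1 write@4
I1 mul r3: issue@2 deps=(None,0) exec_start@4 write@7
I2 add r2: issue@3 deps=(None,1) exec_start@7 write@8
I3 add r1: issue@4 deps=(None,None) exec_start@4 write@5
I4 mul r2: issue@5 deps=(1,3) exec_start@7 write@10
I5 mul r3: issue@6 deps=(3,None) exec_start@6 write@9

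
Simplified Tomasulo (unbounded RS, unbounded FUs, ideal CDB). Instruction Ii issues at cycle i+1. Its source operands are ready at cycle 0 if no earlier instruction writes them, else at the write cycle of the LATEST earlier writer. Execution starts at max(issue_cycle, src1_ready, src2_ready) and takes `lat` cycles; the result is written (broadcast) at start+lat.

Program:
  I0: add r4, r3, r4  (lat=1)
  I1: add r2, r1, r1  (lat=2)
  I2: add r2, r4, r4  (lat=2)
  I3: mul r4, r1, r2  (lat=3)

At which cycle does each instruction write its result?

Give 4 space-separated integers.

I0 add r4: issue@1 deps=(None,None) exec_start@1 write@2
I1 add r2: issue@2 deps=(None,None) exec_start@2 write@4
I2 add r2: issue@3 deps=(0,0) exec_start@3 write@5
I3 mul r4: issue@4 deps=(None,2) exec_start@5 write@8

Answer: 2 4 5 8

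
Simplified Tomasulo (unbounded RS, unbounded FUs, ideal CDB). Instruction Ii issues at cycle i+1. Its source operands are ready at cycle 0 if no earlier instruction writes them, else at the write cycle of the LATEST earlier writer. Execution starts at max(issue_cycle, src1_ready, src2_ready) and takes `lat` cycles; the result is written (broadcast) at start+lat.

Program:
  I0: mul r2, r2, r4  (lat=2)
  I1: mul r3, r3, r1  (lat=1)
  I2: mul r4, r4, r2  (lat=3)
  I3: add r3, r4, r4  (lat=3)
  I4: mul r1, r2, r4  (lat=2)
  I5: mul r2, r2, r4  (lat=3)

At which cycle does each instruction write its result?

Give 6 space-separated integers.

I0 mul r2: issue@1 deps=(None,None) exec_start@1 write@3
I1 mul r3: issue@2 deps=(None,None) exec_start@2 write@3
I2 mul r4: issue@3 deps=(None,0) exec_start@3 write@6
I3 add r3: issue@4 deps=(2,2) exec_start@6 write@9
I4 mul r1: issue@5 deps=(0,2) exec_start@6 write@8
I5 mul r2: issue@6 deps=(0,2) exec_start@6 write@9

Answer: 3 3 6 9 8 9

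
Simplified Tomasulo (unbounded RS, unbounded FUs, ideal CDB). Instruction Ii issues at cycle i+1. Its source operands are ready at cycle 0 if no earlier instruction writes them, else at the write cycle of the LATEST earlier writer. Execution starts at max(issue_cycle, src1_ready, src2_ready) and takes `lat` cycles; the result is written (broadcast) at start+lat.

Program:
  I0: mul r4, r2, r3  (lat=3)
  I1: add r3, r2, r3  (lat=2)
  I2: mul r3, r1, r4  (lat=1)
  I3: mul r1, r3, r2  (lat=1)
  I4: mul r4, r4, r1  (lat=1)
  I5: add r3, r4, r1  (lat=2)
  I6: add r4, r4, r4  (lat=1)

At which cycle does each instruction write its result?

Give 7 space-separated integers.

I0 mul r4: issue@1 deps=(None,None) exec_start@1 write@4
I1 add r3: issue@2 deps=(None,None) exec_start@2 write@4
I2 mul r3: issue@3 deps=(None,0) exec_start@4 write@5
I3 mul r1: issue@4 deps=(2,None) exec_start@5 write@6
I4 mul r4: issue@5 deps=(0,3) exec_start@6 write@7
I5 add r3: issue@6 deps=(4,3) exec_start@7 write@9
I6 add r4: issue@7 deps=(4,4) exec_start@7 write@8

Answer: 4 4 5 6 7 9 8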